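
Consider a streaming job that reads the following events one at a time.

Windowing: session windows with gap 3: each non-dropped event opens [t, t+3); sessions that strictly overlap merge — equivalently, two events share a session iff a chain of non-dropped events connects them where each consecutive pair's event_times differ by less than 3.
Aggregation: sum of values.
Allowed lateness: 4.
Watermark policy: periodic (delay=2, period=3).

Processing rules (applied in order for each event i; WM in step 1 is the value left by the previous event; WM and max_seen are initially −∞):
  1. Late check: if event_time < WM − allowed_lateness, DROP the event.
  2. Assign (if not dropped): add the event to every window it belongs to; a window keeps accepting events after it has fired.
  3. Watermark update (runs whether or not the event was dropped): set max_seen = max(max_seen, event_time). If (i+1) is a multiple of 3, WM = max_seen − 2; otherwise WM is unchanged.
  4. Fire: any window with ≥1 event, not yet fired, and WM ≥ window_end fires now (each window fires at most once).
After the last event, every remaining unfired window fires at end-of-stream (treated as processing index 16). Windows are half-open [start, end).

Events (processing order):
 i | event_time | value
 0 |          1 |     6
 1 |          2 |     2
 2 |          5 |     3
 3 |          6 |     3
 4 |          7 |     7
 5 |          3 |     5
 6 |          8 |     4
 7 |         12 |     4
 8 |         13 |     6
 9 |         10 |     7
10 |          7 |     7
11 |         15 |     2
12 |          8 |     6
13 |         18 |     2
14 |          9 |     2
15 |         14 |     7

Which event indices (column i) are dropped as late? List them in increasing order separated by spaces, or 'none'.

i=0 t=1 v=6: → [1,4); WM=−∞
i=1 t=2 v=2: → [1,5); WM=−∞
i=2 t=5 v=3: → [5,8); WM=3
i=3 t=6 v=3: → [5,9); WM=3
i=4 t=7 v=7: → [5,10); WM=3
i=5 t=3 v=5: → [1,10); WM=5
i=6 t=8 v=4: → [1,11); WM=5
i=7 t=12 v=4: → [12,15); WM=5
i=8 t=13 v=6: → [12,16); WM=11
i=9 t=10 v=7: → [1,16); WM=11
i=10 t=7 v=7: → [1,16); WM=11
i=11 t=15 v=2: → [1,18); WM=13
i=12 t=8 v=6: DROP (t<13-4); WM=13
i=13 t=18 v=2: → [18,21); WM=13
i=14 t=9 v=2: → [1,18); WM=16
i=15 t=14 v=7: → [1,18); WM=16

12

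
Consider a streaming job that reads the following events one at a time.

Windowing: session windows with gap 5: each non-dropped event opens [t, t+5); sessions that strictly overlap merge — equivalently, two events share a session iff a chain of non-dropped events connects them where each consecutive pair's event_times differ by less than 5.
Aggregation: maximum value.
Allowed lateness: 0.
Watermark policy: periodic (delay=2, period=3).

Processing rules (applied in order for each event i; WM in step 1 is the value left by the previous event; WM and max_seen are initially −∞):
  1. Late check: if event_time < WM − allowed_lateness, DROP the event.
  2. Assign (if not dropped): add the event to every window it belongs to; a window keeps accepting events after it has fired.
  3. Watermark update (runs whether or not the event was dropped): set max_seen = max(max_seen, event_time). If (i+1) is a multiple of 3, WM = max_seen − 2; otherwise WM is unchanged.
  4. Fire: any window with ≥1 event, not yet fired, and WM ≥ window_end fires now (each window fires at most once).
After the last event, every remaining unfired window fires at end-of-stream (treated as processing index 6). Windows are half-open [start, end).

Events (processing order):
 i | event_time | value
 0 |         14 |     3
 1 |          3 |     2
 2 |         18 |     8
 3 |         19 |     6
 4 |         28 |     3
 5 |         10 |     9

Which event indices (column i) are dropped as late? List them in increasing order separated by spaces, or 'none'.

5

i=0 t=14 v=3: → [14,19); WM=−∞
i=1 t=3 v=2: → [3,8); WM=−∞
i=2 t=18 v=8: → [14,23); WM=16
i=3 t=19 v=6: → [14,24); WM=16
i=4 t=28 v=3: → [28,33); WM=16
i=5 t=10 v=9: DROP (t<16-0); WM=26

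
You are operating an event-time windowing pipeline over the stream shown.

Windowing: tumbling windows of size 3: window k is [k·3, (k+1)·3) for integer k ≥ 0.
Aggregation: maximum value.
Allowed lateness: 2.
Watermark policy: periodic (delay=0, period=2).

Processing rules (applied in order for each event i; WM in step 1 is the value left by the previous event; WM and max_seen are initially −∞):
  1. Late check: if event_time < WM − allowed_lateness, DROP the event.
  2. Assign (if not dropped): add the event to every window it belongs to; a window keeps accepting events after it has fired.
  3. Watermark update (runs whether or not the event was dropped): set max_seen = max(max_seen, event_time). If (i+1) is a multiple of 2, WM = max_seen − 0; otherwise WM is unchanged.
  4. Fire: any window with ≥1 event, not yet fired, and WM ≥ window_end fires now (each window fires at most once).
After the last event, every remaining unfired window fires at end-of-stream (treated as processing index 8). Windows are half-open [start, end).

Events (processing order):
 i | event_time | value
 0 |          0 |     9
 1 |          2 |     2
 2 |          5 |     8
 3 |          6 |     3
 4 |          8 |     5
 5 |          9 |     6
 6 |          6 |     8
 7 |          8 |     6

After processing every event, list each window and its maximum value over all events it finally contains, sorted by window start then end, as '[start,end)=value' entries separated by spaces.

i=0 t=0 v=9: → [0,3); WM=−∞
i=1 t=2 v=2: → [0,3); WM=2
i=2 t=5 v=8: → [3,6); WM=2
i=3 t=6 v=3: → [6,9); WM=6; [0,3) fires=9 [3,6) fires=8
i=4 t=8 v=5: → [6,9); WM=6
i=5 t=9 v=6: → [9,12); WM=9; [6,9) fires=5
i=6 t=6 v=8: DROP (t<9-2); WM=9
i=7 t=8 v=6: → [6,9); WM=9

[0,3)=9 [3,6)=8 [6,9)=6 [9,12)=6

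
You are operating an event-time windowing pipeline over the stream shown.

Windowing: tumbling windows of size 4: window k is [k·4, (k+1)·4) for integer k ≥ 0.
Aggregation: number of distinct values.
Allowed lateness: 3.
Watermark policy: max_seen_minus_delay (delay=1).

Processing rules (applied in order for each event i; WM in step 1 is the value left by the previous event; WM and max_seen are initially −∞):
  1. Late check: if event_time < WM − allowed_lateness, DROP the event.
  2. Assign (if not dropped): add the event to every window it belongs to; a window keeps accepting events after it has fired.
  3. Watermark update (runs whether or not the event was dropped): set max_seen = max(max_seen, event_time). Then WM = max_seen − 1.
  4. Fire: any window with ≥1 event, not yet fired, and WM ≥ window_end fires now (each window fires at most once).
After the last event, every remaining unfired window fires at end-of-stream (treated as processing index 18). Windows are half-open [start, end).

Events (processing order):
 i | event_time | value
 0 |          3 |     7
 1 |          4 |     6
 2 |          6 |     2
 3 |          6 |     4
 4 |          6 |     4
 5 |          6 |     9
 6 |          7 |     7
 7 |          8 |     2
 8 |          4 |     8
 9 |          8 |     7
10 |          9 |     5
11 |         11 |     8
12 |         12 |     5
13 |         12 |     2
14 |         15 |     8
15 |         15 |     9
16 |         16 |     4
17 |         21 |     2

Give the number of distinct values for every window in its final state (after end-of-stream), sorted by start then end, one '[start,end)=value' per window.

i=0 t=3 v=7: → [0,4); WM=2
i=1 t=4 v=6: → [4,8); WM=3
i=2 t=6 v=2: → [4,8); WM=5; [0,4) fires=1
i=3 t=6 v=4: → [4,8); WM=5
i=4 t=6 v=4: → [4,8); WM=5
i=5 t=6 v=9: → [4,8); WM=5
i=6 t=7 v=7: → [4,8); WM=6
i=7 t=8 v=2: → [8,12); WM=7
i=8 t=4 v=8: → [4,8); WM=7
i=9 t=8 v=7: → [8,12); WM=7
i=10 t=9 v=5: → [8,12); WM=8; [4,8) fires=6
i=11 t=11 v=8: → [8,12); WM=10
i=12 t=12 v=5: → [12,16); WM=11
i=13 t=12 v=2: → [12,16); WM=11
i=14 t=15 v=8: → [12,16); WM=14; [8,12) fires=4
i=15 t=15 v=9: → [12,16); WM=14
i=16 t=16 v=4: → [16,20); WM=15
i=17 t=21 v=2: → [20,24); WM=20; [12,16) fires=4 [16,20) fires=1

[0,4)=1 [4,8)=6 [8,12)=4 [12,16)=4 [16,20)=1 [20,24)=1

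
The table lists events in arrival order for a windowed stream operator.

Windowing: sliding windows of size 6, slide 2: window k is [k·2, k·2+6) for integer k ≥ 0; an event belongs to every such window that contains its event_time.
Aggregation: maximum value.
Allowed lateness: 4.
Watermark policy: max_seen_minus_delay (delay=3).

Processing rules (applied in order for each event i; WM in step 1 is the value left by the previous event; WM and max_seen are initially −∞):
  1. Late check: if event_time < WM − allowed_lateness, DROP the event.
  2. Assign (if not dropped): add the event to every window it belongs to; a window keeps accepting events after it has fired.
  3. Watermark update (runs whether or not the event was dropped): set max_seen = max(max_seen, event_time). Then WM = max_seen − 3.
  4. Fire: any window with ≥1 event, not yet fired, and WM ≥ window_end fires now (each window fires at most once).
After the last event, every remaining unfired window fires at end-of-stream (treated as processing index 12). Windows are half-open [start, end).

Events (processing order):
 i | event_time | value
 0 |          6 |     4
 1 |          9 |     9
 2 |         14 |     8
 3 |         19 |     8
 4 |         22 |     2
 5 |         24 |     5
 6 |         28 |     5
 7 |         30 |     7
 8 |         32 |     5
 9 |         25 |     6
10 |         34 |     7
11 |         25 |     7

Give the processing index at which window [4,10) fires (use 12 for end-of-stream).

i=0 t=6 v=4: → [6,12),[4,10),[2,8); WM=3
i=1 t=9 v=9: → [8,14),[6,12),[4,10); WM=6
i=2 t=14 v=8: → [14,20),[12,18),[10,16); WM=11; [2,8) fires=4 [4,10) fires=9
i=3 t=19 v=8: → [18,24),[16,22),[14,20); WM=16; [6,12) fires=9 [8,14) fires=9 [10,16) fires=8
i=4 t=22 v=2: → [22,28),[20,26),[18,24); WM=19; [12,18) fires=8
i=5 t=24 v=5: → [24,30),[22,28),[20,26); WM=21; [14,20) fires=8
i=6 t=28 v=5: → [28,34),[26,32),[24,30); WM=25; [16,22) fires=8 [18,24) fires=8
i=7 t=30 v=7: → [30,36),[28,34),[26,32); WM=27; [20,26) fires=5
i=8 t=32 v=5: → [32,38),[30,36),[28,34); WM=29; [22,28) fires=5
i=9 t=25 v=6: → [24,30),[22,28),[20,26); WM=29
i=10 t=34 v=7: → [34,40),[32,38),[30,36); WM=31; [24,30) fires=6
i=11 t=25 v=7: DROP (t<31-4); WM=31

2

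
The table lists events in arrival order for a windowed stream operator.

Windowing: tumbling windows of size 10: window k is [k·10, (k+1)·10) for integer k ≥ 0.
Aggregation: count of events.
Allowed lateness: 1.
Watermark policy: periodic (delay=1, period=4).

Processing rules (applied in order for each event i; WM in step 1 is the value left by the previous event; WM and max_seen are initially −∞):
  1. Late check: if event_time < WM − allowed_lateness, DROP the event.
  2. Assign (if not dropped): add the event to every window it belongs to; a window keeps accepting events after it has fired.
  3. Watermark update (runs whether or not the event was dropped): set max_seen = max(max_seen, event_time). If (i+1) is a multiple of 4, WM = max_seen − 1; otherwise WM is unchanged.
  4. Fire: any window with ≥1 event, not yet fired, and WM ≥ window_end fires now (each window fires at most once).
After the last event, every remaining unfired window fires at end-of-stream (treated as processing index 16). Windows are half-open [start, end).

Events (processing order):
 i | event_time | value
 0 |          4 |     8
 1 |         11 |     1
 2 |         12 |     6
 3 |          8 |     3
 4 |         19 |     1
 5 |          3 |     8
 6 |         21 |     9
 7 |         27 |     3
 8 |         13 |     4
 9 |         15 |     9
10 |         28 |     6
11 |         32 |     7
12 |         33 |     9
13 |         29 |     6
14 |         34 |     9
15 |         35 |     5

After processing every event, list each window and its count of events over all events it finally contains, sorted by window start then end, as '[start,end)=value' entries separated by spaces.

i=0 t=4 v=8: → [0,10); WM=−∞
i=1 t=11 v=1: → [10,20); WM=−∞
i=2 t=12 v=6: → [10,20); WM=−∞
i=3 t=8 v=3: → [0,10); WM=11; [0,10) fires=2
i=4 t=19 v=1: → [10,20); WM=11
i=5 t=3 v=8: DROP (t<11-1); WM=11
i=6 t=21 v=9: → [20,30); WM=11
i=7 t=27 v=3: → [20,30); WM=26; [10,20) fires=3
i=8 t=13 v=4: DROP (t<26-1); WM=26
i=9 t=15 v=9: DROP (t<26-1); WM=26
i=10 t=28 v=6: → [20,30); WM=26
i=11 t=32 v=7: → [30,40); WM=31; [20,30) fires=3
i=12 t=33 v=9: → [30,40); WM=31
i=13 t=29 v=6: DROP (t<31-1); WM=31
i=14 t=34 v=9: → [30,40); WM=31
i=15 t=35 v=5: → [30,40); WM=34

[0,10)=2 [10,20)=3 [20,30)=3 [30,40)=4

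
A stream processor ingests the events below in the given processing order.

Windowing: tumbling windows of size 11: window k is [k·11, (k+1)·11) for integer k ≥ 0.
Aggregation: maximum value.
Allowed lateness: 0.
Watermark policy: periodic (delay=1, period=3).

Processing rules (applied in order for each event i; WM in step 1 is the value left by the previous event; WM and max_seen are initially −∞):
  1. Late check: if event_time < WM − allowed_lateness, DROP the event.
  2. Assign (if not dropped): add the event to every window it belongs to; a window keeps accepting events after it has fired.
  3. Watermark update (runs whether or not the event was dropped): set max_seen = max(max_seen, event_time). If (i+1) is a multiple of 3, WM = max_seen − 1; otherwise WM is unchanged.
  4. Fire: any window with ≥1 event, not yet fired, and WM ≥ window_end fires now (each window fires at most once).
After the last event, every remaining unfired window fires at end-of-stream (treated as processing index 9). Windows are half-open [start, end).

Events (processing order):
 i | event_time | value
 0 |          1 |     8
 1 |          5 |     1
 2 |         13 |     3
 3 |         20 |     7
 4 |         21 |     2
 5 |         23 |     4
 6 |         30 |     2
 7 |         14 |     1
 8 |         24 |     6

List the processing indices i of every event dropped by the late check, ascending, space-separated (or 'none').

i=0 t=1 v=8: → [0,11); WM=−∞
i=1 t=5 v=1: → [0,11); WM=−∞
i=2 t=13 v=3: → [11,22); WM=12; [0,11) fires=8
i=3 t=20 v=7: → [11,22); WM=12
i=4 t=21 v=2: → [11,22); WM=12
i=5 t=23 v=4: → [22,33); WM=22; [11,22) fires=7
i=6 t=30 v=2: → [22,33); WM=22
i=7 t=14 v=1: DROP (t<22-0); WM=22
i=8 t=24 v=6: → [22,33); WM=29

7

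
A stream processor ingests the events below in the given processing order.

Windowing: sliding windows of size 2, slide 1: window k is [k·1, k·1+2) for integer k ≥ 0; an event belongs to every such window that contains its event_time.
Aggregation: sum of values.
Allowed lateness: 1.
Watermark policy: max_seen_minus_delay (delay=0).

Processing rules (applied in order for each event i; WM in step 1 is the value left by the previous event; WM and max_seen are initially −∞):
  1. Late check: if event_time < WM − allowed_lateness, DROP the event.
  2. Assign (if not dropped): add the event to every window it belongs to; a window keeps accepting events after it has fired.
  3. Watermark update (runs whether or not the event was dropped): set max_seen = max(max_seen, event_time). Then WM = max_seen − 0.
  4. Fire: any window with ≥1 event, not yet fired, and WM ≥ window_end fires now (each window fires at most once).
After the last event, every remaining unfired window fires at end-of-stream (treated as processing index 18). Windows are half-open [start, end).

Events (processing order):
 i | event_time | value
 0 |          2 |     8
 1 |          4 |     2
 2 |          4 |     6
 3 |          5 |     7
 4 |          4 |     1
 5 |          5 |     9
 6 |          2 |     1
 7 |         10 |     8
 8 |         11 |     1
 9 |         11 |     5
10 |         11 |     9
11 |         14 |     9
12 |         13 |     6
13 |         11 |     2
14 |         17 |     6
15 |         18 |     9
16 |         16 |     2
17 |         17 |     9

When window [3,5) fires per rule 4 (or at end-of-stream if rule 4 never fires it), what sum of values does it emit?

i=0 t=2 v=8: → [2,4),[1,3); WM=2
i=1 t=4 v=2: → [4,6),[3,5); WM=4; [1,3) fires=8 [2,4) fires=8
i=2 t=4 v=6: → [4,6),[3,5); WM=4
i=3 t=5 v=7: → [5,7),[4,6); WM=5; [3,5) fires=8
i=4 t=4 v=1: → [4,6),[3,5); WM=5
i=5 t=5 v=9: → [5,7),[4,6); WM=5
i=6 t=2 v=1: DROP (t<5-1); WM=5
i=7 t=10 v=8: → [10,12),[9,11); WM=10; [4,6) fires=25 [5,7) fires=16
i=8 t=11 v=1: → [11,13),[10,12); WM=11; [9,11) fires=8
i=9 t=11 v=5: → [11,13),[10,12); WM=11
i=10 t=11 v=9: → [11,13),[10,12); WM=11
i=11 t=14 v=9: → [14,16),[13,15); WM=14; [10,12) fires=23 [11,13) fires=15
i=12 t=13 v=6: → [13,15),[12,14); WM=14; [12,14) fires=6
i=13 t=11 v=2: DROP (t<14-1); WM=14
i=14 t=17 v=6: → [17,19),[16,18); WM=17; [13,15) fires=15 [14,16) fires=9
i=15 t=18 v=9: → [18,20),[17,19); WM=18; [16,18) fires=6
i=16 t=16 v=2: DROP (t<18-1); WM=18
i=17 t=17 v=9: → [17,19),[16,18); WM=18

8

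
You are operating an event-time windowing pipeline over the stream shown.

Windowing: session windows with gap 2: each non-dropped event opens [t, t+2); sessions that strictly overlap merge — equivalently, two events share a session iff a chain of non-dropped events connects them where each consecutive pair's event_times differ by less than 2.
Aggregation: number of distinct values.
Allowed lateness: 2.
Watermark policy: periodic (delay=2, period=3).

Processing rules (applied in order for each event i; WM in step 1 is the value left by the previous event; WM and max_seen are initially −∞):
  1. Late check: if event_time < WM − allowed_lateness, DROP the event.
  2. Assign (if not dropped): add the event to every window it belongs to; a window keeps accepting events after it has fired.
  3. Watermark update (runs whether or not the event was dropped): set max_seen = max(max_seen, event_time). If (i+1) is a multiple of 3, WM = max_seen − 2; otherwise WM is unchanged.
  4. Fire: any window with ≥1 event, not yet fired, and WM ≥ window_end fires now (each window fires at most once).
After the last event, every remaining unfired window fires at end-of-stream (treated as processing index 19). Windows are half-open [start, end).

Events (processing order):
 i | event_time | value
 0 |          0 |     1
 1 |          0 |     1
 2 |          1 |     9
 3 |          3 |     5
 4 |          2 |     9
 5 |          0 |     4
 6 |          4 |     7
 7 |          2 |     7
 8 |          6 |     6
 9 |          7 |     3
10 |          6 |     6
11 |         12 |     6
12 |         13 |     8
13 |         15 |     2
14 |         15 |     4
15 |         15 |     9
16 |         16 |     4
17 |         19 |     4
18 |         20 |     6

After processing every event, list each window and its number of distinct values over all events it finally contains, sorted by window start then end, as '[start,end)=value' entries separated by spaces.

i=0 t=0 v=1: → [0,2); WM=−∞
i=1 t=0 v=1: → [0,2); WM=−∞
i=2 t=1 v=9: → [0,3); WM=-1
i=3 t=3 v=5: → [3,5); WM=-1
i=4 t=2 v=9: → [0,5); WM=-1
i=5 t=0 v=4: → [0,5); WM=1
i=6 t=4 v=7: → [0,6); WM=1
i=7 t=2 v=7: → [0,6); WM=1
i=8 t=6 v=6: → [6,8); WM=4
i=9 t=7 v=3: → [6,9); WM=4
i=10 t=6 v=6: → [6,9); WM=4
i=11 t=12 v=6: → [12,14); WM=10
i=12 t=13 v=8: → [12,15); WM=10
i=13 t=15 v=2: → [15,17); WM=10
i=14 t=15 v=4: → [15,17); WM=13
i=15 t=15 v=9: → [15,17); WM=13
i=16 t=16 v=4: → [15,18); WM=13
i=17 t=19 v=4: → [19,21); WM=17
i=18 t=20 v=6: → [19,22); WM=17

[0,6)=5 [6,9)=2 [12,15)=2 [15,18)=3 [19,22)=2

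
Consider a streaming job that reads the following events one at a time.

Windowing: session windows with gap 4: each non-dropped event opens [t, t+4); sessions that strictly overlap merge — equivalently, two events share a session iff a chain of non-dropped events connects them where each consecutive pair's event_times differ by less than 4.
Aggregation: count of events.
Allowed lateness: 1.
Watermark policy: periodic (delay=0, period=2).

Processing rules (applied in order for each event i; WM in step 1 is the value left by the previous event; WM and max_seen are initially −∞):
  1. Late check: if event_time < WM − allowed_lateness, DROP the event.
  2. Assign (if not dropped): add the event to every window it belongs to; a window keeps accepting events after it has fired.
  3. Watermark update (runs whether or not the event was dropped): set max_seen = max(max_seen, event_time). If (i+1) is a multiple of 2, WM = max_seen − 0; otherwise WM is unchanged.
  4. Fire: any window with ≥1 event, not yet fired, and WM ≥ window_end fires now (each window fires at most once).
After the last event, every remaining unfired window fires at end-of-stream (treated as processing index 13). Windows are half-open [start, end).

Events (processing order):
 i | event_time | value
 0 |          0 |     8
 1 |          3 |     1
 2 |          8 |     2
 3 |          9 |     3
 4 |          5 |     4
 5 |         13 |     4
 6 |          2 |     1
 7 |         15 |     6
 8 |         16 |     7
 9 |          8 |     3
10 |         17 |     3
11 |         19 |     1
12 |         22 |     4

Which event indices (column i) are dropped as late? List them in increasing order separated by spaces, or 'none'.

4 6 9

i=0 t=0 v=8: → [0,4); WM=−∞
i=1 t=3 v=1: → [0,7); WM=3
i=2 t=8 v=2: → [8,12); WM=3
i=3 t=9 v=3: → [8,13); WM=9
i=4 t=5 v=4: DROP (t<9-1); WM=9
i=5 t=13 v=4: → [13,17); WM=13
i=6 t=2 v=1: DROP (t<13-1); WM=13
i=7 t=15 v=6: → [13,19); WM=15
i=8 t=16 v=7: → [13,20); WM=15
i=9 t=8 v=3: DROP (t<15-1); WM=16
i=10 t=17 v=3: → [13,21); WM=16
i=11 t=19 v=1: → [13,23); WM=19
i=12 t=22 v=4: → [13,26); WM=19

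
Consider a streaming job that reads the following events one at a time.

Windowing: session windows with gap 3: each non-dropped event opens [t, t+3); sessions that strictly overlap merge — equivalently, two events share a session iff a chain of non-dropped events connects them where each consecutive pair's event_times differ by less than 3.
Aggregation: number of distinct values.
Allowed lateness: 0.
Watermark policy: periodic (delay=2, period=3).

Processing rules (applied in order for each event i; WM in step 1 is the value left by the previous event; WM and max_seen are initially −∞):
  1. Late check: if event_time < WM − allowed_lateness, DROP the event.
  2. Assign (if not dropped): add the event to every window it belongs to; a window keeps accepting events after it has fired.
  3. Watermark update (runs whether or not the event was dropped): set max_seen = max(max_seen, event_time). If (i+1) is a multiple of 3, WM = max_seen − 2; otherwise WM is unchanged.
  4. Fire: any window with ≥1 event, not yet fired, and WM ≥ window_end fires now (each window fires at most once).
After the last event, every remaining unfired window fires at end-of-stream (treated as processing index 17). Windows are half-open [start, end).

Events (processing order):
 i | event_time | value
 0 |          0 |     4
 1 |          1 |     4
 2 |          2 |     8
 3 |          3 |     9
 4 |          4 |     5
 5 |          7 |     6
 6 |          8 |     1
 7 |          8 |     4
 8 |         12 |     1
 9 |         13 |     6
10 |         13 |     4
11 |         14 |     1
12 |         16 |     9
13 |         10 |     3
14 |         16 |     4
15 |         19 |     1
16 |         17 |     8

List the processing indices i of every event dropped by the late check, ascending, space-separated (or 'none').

i=0 t=0 v=4: → [0,3); WM=−∞
i=1 t=1 v=4: → [0,4); WM=−∞
i=2 t=2 v=8: → [0,5); WM=0
i=3 t=3 v=9: → [0,6); WM=0
i=4 t=4 v=5: → [0,7); WM=0
i=5 t=7 v=6: → [7,10); WM=5
i=6 t=8 v=1: → [7,11); WM=5
i=7 t=8 v=4: → [7,11); WM=5
i=8 t=12 v=1: → [12,15); WM=10
i=9 t=13 v=6: → [12,16); WM=10
i=10 t=13 v=4: → [12,16); WM=10
i=11 t=14 v=1: → [12,17); WM=12
i=12 t=16 v=9: → [12,19); WM=12
i=13 t=10 v=3: DROP (t<12-0); WM=12
i=14 t=16 v=4: → [12,19); WM=14
i=15 t=19 v=1: → [19,22); WM=14
i=16 t=17 v=8: → [12,22); WM=14

13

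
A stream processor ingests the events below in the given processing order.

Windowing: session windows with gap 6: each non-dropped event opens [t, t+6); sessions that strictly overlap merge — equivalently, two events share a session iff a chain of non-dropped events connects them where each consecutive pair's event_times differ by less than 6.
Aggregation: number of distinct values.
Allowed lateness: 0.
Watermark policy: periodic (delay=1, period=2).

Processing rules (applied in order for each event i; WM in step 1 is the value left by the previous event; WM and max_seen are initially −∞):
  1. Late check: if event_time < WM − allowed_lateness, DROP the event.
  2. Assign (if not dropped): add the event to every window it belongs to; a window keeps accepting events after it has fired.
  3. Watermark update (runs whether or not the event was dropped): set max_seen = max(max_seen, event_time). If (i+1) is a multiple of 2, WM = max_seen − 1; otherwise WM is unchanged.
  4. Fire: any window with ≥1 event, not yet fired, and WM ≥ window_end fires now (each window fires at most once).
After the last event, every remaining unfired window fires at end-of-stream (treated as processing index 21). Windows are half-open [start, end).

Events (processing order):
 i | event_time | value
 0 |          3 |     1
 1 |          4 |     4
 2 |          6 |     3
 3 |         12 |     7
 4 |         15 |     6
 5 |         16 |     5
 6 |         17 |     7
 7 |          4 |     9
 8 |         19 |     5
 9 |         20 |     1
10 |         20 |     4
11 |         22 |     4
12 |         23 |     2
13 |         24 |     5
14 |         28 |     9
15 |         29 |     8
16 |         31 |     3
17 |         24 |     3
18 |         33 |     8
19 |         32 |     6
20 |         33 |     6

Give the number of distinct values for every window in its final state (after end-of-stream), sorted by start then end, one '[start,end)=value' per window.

[3,12)=3 [12,39)=9

i=0 t=3 v=1: → [3,9); WM=−∞
i=1 t=4 v=4: → [3,10); WM=3
i=2 t=6 v=3: → [3,12); WM=3
i=3 t=12 v=7: → [12,18); WM=11
i=4 t=15 v=6: → [12,21); WM=11
i=5 t=16 v=5: → [12,22); WM=15
i=6 t=17 v=7: → [12,23); WM=15
i=7 t=4 v=9: DROP (t<15-0); WM=16
i=8 t=19 v=5: → [12,25); WM=16
i=9 t=20 v=1: → [12,26); WM=19
i=10 t=20 v=4: → [12,26); WM=19
i=11 t=22 v=4: → [12,28); WM=21
i=12 t=23 v=2: → [12,29); WM=21
i=13 t=24 v=5: → [12,30); WM=23
i=14 t=28 v=9: → [12,34); WM=23
i=15 t=29 v=8: → [12,35); WM=28
i=16 t=31 v=3: → [12,37); WM=28
i=17 t=24 v=3: DROP (t<28-0); WM=30
i=18 t=33 v=8: → [12,39); WM=30
i=19 t=32 v=6: → [12,39); WM=32
i=20 t=33 v=6: → [12,39); WM=32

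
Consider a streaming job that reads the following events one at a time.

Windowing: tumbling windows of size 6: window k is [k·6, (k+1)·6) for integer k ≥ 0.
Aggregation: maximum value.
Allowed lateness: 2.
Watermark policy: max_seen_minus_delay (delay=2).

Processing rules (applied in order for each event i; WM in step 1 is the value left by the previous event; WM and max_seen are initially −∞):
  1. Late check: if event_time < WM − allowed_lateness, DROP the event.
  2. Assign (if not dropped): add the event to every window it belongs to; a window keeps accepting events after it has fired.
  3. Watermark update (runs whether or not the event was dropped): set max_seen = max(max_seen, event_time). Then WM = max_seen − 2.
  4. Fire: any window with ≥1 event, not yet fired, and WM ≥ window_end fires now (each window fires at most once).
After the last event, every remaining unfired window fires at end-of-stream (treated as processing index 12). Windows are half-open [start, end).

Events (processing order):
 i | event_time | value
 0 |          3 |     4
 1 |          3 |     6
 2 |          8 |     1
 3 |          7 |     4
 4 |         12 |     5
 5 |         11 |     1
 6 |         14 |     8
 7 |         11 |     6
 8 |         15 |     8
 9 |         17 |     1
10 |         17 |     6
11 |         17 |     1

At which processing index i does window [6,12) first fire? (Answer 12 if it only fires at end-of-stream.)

i=0 t=3 v=4: → [0,6); WM=1
i=1 t=3 v=6: → [0,6); WM=1
i=2 t=8 v=1: → [6,12); WM=6; [0,6) fires=6
i=3 t=7 v=4: → [6,12); WM=6
i=4 t=12 v=5: → [12,18); WM=10
i=5 t=11 v=1: → [6,12); WM=10
i=6 t=14 v=8: → [12,18); WM=12; [6,12) fires=4
i=7 t=11 v=6: → [6,12); WM=12
i=8 t=15 v=8: → [12,18); WM=13
i=9 t=17 v=1: → [12,18); WM=15
i=10 t=17 v=6: → [12,18); WM=15
i=11 t=17 v=1: → [12,18); WM=15

6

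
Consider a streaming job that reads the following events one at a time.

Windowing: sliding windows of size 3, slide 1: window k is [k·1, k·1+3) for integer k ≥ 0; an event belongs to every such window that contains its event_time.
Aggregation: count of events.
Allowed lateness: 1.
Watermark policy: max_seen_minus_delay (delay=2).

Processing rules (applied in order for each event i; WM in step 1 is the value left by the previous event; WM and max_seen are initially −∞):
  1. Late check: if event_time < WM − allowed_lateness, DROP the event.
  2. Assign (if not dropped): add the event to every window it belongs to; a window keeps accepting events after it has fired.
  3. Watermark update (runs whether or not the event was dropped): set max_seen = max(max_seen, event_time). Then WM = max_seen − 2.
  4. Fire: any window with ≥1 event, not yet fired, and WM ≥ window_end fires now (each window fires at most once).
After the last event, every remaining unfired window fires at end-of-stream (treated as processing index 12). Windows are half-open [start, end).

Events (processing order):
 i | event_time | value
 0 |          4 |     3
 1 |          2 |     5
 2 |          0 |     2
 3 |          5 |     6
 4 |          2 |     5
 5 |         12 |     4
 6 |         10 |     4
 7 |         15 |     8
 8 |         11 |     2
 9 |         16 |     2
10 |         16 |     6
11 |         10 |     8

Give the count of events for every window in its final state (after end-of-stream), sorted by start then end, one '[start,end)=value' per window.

i=0 t=4 v=3: → [4,7),[3,6),[2,5); WM=2
i=1 t=2 v=5: → [2,5),[1,4),[0,3); WM=2
i=2 t=0 v=2: DROP (t<2-1); WM=2
i=3 t=5 v=6: → [5,8),[4,7),[3,6); WM=3; [0,3) fires=1
i=4 t=2 v=5: → [2,5),[1,4),[0,3); WM=3
i=5 t=12 v=4: → [12,15),[11,14),[10,13); WM=10; [1,4) fires=2 [2,5) fires=3 [3,6) fires=2 [4,7) fires=2 [5,8) fires=1
i=6 t=10 v=4: → [10,13),[9,12),[8,11); WM=10
i=7 t=15 v=8: → [15,18),[14,17),[13,16); WM=13; [8,11) fires=1 [9,12) fires=1 [10,13) fires=2
i=8 t=11 v=2: DROP (t<13-1); WM=13
i=9 t=16 v=2: → [16,19),[15,18),[14,17); WM=14; [11,14) fires=1
i=10 t=16 v=6: → [16,19),[15,18),[14,17); WM=14
i=11 t=10 v=8: DROP (t<14-1); WM=14

[0,3)=2 [1,4)=2 [2,5)=3 [3,6)=2 [4,7)=2 [5,8)=1 [8,11)=1 [9,12)=1 [10,13)=2 [11,14)=1 [12,15)=1 [13,16)=1 [14,17)=3 [15,18)=3 [16,19)=2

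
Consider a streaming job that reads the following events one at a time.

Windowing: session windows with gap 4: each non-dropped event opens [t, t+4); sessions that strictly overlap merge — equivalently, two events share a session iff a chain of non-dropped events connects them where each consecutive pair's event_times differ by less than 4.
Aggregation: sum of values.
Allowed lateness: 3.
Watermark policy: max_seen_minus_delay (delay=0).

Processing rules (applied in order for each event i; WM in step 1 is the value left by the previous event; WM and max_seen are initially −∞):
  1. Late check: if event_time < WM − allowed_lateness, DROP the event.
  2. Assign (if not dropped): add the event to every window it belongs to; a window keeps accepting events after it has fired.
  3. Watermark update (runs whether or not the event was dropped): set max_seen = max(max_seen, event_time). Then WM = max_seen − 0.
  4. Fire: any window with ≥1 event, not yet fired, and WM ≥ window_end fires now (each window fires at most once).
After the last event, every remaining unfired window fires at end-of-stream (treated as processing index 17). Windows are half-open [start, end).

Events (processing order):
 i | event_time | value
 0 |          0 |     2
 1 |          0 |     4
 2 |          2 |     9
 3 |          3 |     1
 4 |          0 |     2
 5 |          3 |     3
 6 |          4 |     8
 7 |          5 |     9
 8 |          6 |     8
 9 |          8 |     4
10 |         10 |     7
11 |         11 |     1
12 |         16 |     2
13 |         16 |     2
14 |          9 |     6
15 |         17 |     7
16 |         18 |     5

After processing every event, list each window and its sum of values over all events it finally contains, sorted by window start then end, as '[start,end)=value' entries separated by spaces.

i=0 t=0 v=2: → [0,4); WM=0
i=1 t=0 v=4: → [0,4); WM=0
i=2 t=2 v=9: → [0,6); WM=2
i=3 t=3 v=1: → [0,7); WM=3
i=4 t=0 v=2: → [0,7); WM=3
i=5 t=3 v=3: → [0,7); WM=3
i=6 t=4 v=8: → [0,8); WM=4
i=7 t=5 v=9: → [0,9); WM=5
i=8 t=6 v=8: → [0,10); WM=6
i=9 t=8 v=4: → [0,12); WM=8
i=10 t=10 v=7: → [0,14); WM=10
i=11 t=11 v=1: → [0,15); WM=11
i=12 t=16 v=2: → [16,20); WM=16
i=13 t=16 v=2: → [16,20); WM=16
i=14 t=9 v=6: DROP (t<16-3); WM=16
i=15 t=17 v=7: → [16,21); WM=17
i=16 t=18 v=5: → [16,22); WM=18

[0,15)=58 [16,22)=16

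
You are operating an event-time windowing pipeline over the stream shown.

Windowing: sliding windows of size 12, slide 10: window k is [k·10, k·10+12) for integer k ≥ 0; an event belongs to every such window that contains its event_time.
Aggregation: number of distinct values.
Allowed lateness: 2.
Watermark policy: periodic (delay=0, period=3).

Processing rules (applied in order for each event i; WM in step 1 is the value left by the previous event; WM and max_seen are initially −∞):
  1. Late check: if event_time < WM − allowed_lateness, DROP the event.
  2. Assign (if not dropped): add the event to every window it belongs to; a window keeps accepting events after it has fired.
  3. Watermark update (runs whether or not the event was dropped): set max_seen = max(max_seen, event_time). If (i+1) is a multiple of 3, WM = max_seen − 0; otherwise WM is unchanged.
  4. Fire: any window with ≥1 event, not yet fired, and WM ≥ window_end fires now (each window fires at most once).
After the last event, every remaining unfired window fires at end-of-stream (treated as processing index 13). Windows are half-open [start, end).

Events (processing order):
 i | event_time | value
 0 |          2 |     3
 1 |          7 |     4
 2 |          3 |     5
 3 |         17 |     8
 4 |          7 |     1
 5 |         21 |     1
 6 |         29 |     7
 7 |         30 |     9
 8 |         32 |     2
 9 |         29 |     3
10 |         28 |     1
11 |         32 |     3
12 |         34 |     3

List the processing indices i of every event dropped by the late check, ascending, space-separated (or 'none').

i=0 t=2 v=3: → [0,12); WM=−∞
i=1 t=7 v=4: → [0,12); WM=−∞
i=2 t=3 v=5: → [0,12); WM=7
i=3 t=17 v=8: → [10,22); WM=7
i=4 t=7 v=1: → [0,12); WM=7
i=5 t=21 v=1: → [20,32),[10,22); WM=21; [0,12) fires=4
i=6 t=29 v=7: → [20,32); WM=21
i=7 t=30 v=9: → [30,42),[20,32); WM=21
i=8 t=32 v=2: → [30,42); WM=32; [10,22) fires=2 [20,32) fires=3
i=9 t=29 v=3: DROP (t<32-2); WM=32
i=10 t=28 v=1: DROP (t<32-2); WM=32
i=11 t=32 v=3: → [30,42); WM=32
i=12 t=34 v=3: → [30,42); WM=32

9 10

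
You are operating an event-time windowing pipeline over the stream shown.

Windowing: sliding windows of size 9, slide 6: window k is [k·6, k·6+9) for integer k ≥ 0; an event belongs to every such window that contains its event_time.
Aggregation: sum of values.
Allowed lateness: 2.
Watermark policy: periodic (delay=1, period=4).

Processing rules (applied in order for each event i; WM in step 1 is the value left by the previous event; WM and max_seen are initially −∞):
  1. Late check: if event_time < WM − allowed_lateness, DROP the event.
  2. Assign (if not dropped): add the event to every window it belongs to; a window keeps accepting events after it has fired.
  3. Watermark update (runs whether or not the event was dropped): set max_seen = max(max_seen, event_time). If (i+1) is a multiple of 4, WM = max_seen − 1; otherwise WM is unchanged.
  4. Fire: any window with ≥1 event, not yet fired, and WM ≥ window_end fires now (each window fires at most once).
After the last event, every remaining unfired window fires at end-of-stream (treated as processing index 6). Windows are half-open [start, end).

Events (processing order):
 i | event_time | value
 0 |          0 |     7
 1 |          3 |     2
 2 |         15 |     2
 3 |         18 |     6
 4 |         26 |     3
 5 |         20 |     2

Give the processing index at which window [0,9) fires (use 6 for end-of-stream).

3

i=0 t=0 v=7: → [0,9); WM=−∞
i=1 t=3 v=2: → [0,9); WM=−∞
i=2 t=15 v=2: → [12,21); WM=−∞
i=3 t=18 v=6: → [18,27),[12,21); WM=17; [0,9) fires=9
i=4 t=26 v=3: → [24,33),[18,27); WM=17
i=5 t=20 v=2: → [18,27),[12,21); WM=17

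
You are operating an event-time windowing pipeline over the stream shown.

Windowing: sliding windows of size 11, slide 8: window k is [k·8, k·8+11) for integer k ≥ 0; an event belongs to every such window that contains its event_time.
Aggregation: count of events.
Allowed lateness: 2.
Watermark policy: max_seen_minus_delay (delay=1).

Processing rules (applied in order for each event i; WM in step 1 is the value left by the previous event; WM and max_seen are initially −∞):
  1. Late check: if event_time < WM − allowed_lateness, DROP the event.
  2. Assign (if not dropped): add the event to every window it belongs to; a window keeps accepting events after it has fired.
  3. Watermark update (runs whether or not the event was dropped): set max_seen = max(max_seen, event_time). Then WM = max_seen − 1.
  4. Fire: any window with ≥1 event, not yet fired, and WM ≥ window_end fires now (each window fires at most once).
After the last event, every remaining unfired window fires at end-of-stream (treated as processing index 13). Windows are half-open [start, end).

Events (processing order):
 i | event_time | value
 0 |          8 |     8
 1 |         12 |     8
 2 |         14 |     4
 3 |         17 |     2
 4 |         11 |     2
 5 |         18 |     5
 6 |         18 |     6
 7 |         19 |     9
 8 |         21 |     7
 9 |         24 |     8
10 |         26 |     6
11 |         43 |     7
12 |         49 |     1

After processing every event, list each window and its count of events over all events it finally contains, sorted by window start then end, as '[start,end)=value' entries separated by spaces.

[0,11)=1 [8,19)=6 [16,27)=7 [24,35)=2 [40,51)=2 [48,59)=1

i=0 t=8 v=8: → [8,19),[0,11); WM=7
i=1 t=12 v=8: → [8,19); WM=11; [0,11) fires=1
i=2 t=14 v=4: → [8,19); WM=13
i=3 t=17 v=2: → [16,27),[8,19); WM=16
i=4 t=11 v=2: DROP (t<16-2); WM=16
i=5 t=18 v=5: → [16,27),[8,19); WM=17
i=6 t=18 v=6: → [16,27),[8,19); WM=17
i=7 t=19 v=9: → [16,27); WM=18
i=8 t=21 v=7: → [16,27); WM=20; [8,19) fires=6
i=9 t=24 v=8: → [24,35),[16,27); WM=23
i=10 t=26 v=6: → [24,35),[16,27); WM=25
i=11 t=43 v=7: → [40,51); WM=42; [16,27) fires=7 [24,35) fires=2
i=12 t=49 v=1: → [48,59),[40,51); WM=48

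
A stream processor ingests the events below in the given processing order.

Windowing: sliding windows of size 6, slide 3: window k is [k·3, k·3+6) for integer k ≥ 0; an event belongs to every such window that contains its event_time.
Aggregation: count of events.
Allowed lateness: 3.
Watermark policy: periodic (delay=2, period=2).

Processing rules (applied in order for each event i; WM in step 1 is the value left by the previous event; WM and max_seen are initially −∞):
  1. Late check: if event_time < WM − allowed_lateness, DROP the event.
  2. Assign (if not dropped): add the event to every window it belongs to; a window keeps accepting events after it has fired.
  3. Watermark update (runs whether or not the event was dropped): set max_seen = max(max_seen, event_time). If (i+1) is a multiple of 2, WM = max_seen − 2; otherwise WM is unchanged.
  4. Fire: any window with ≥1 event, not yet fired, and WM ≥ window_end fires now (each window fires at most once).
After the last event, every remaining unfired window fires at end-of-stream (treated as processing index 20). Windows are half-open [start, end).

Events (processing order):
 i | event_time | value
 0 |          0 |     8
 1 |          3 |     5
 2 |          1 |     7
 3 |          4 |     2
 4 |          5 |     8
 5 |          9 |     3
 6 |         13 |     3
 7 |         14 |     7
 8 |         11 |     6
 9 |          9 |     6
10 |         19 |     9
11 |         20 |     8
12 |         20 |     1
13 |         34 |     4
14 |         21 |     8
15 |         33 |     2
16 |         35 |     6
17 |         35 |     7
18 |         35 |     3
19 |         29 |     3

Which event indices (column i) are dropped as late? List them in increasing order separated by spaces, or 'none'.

i=0 t=0 v=8: → [0,6); WM=−∞
i=1 t=3 v=5: → [3,9),[0,6); WM=1
i=2 t=1 v=7: → [0,6); WM=1
i=3 t=4 v=2: → [3,9),[0,6); WM=2
i=4 t=5 v=8: → [3,9),[0,6); WM=2
i=5 t=9 v=3: → [9,15),[6,12); WM=7; [0,6) fires=5
i=6 t=13 v=3: → [12,18),[9,15); WM=7
i=7 t=14 v=7: → [12,18),[9,15); WM=12; [3,9) fires=3 [6,12) fires=1
i=8 t=11 v=6: → [9,15),[6,12); WM=12
i=9 t=9 v=6: → [9,15),[6,12); WM=12
i=10 t=19 v=9: → [18,24),[15,21); WM=12
i=11 t=20 v=8: → [18,24),[15,21); WM=18; [9,15) fires=5 [12,18) fires=2
i=12 t=20 v=1: → [18,24),[15,21); WM=18
i=13 t=34 v=4: → [33,39),[30,36); WM=32; [15,21) fires=3 [18,24) fires=3
i=14 t=21 v=8: DROP (t<32-3); WM=32
i=15 t=33 v=2: → [33,39),[30,36); WM=32
i=16 t=35 v=6: → [33,39),[30,36); WM=32
i=17 t=35 v=7: → [33,39),[30,36); WM=33
i=18 t=35 v=3: → [33,39),[30,36); WM=33
i=19 t=29 v=3: DROP (t<33-3); WM=33

14 19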